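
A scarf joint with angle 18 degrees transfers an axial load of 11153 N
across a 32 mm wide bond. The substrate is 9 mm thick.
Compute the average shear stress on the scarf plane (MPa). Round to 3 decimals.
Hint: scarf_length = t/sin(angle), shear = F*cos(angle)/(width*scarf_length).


scarf_length = 9 / sin(18 deg) = 29.1246 mm
cos(18 deg) = 0.951057
shear stress = 11153 * 0.951057 / (32 * 29.1246)
= 11.381 MPa

11.381


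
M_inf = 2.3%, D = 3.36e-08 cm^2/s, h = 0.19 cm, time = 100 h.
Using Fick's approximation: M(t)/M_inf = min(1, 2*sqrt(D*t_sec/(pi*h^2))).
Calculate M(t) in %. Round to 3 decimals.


t = 360000 s
ratio = min(1, 2*sqrt(3.36e-08*360000/(pi*0.0361)))
= 0.653164
M(t) = 2.3 * 0.653164 = 1.502%

1.502


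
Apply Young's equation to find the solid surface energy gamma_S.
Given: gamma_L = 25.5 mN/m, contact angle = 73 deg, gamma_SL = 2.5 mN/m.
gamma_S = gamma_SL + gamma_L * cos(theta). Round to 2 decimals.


theta_rad = 73 * pi/180 = 1.274090
gamma_S = 2.5 + 25.5 * cos(1.274090)
= 9.96 mN/m

9.96


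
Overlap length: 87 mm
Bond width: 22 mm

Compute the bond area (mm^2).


Bond area = 87 * 22 = 1914 mm^2

1914


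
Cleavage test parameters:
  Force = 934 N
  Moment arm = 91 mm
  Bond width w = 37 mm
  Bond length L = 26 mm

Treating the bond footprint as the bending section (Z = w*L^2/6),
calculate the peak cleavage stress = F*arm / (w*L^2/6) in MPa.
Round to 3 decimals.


M = 934 * 91 = 84994 N*mm
Z = 37 * 26^2 / 6 = 25012 / 6 mm^3
sigma = M / Z = 6 * 84994 / 25012 = 509964 / 25012
= 20.389 MPa

20.389


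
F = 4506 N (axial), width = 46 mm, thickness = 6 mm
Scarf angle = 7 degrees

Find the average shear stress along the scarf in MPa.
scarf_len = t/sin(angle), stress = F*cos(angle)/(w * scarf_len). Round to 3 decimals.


scarf_len = 6/sin(7 deg) = 49.2331
cos(7 deg) = 0.992546
stress = 4506*0.992546/(46*49.2331) = 1.975 MPa

1.975


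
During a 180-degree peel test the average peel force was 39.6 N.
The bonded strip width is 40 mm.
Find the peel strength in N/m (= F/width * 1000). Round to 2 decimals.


Peel strength = F/width * 1000
= 39.6 / 40 * 1000
= 990.00 N/m

990.00


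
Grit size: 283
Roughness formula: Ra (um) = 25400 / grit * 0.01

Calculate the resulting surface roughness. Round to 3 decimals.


Ra = 25400 / 283 * 0.01
= 0.898 um

0.898


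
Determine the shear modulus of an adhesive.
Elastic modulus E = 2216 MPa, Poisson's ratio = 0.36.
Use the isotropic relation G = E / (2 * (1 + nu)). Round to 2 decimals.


G = 2216 / (2*(1+0.36)) = 2216 / 2.72
= 814.71 MPa

814.71


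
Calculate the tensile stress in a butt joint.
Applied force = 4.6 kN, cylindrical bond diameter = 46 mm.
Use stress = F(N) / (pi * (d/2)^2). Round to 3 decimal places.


A = pi * 23.0^2 = 1661.9025 mm^2
sigma = 4600.0 / 1661.9025 = 2.768 MPa

2.768


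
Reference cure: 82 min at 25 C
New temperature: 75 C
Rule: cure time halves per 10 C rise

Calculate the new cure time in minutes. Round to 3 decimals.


factor = 2^((75-25)/10) = 32.0000
t_new = 82 / 32.0000 = 2.563 min

2.563


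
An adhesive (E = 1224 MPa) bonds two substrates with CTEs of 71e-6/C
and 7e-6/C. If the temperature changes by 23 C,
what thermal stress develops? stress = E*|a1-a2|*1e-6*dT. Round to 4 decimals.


Stress = 1224 * |71 - 7| * 1e-6 * 23
= 1.8017 MPa

1.8017


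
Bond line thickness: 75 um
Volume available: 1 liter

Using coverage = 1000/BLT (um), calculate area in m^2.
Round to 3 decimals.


1 L = 1e6 mm^3, thickness = 75 um = 0.075 mm
Area = 1e6 / 0.075 mm^2 = (1e6 / 0.075) / 1e6 m^2 = 1000 / 75 m^2
= 13.333 m^2

13.333


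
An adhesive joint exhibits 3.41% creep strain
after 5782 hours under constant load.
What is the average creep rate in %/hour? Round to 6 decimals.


Creep rate = strain / time
= 3.41 / 5782
= 0.000590 %/h

0.000590


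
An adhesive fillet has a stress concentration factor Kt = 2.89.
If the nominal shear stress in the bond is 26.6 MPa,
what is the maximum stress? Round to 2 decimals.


Max stress = 26.6 * 2.89 = 76.87 MPa

76.87


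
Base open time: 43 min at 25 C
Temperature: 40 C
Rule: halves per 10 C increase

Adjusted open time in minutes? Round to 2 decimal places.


Acceleration = 2^((40-25)/10) = 2.8284
Open time = 43 / 2.8284 = 15.20 min

15.20


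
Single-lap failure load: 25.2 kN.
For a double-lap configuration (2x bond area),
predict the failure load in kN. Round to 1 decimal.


Failure load = 25.2 * 2 = 50.4 kN

50.4


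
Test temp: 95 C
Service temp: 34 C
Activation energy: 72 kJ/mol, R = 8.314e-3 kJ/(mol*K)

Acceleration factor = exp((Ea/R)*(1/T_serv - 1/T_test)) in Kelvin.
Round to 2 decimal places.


AF = exp((72/0.008314)*(1/307.15 - 1/368.15))
= 106.88

106.88


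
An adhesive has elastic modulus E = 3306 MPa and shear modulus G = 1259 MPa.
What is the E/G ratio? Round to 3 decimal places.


E/G = 3306 / 1259 = 2.626

2.626


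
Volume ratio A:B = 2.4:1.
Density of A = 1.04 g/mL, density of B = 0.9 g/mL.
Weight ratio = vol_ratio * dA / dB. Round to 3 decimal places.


Wt ratio = 2.4 * 1.04 / 0.9
= 2.773

2.773


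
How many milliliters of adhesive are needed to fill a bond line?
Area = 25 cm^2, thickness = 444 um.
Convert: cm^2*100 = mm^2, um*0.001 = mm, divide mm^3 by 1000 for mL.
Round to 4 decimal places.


= (25 * 100) * (444 * 0.001) / 1000
= 1.1100 mL

1.1100


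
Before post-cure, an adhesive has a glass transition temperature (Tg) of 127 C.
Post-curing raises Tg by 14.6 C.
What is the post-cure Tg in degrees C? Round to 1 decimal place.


Tg_post = Tg_base + delta_Tg
= 127 + 14.6
= 141.6 C

141.6


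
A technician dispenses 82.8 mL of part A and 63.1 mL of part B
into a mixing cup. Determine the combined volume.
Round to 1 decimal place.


Combined volume = 82.8 + 63.1
= 145.9 mL

145.9


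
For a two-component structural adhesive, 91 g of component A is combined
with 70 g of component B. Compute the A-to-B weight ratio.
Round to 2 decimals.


Weight ratio A:B = 91 / 70
= 1.30

1.30


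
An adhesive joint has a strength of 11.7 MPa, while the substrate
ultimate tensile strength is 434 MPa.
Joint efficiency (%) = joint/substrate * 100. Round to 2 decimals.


Efficiency = 11.7 / 434 * 100
= 2.70%

2.70


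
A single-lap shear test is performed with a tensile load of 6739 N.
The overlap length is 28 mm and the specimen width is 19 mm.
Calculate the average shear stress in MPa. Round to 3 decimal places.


Shear stress = F / (overlap * width)
= 6739 / (28 * 19)
= 6739 / 532
= 12.667 MPa

12.667


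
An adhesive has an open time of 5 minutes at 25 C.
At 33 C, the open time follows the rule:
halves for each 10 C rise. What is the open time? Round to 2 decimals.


Factor = 2^((33-25)/10) = 1.7411
Open time = 5 / 1.7411 = 2.87 min

2.87


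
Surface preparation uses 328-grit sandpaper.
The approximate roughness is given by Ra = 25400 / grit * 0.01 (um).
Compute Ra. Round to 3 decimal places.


Ra = 25400 / 328 * 0.01
= 254 / 328
= 0.774 um

0.774


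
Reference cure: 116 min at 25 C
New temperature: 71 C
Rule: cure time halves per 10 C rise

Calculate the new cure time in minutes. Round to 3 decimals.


factor = 2^((71-25)/10) = 24.2515
t_new = 116 / 24.2515 = 4.783 min

4.783


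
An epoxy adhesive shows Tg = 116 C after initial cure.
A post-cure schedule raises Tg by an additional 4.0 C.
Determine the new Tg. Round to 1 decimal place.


New Tg = 116 + 4.0
= 120.0 C

120.0


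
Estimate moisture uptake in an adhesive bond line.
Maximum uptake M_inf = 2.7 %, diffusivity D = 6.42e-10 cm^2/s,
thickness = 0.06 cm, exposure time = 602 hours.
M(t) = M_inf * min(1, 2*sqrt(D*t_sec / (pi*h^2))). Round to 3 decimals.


Convert time: 602 h = 2167200 s
ratio = min(1, 2*sqrt(6.42e-10*2167200/(pi*0.06^2)))
= 0.701489
M(t) = 2.7 * 0.701489 = 1.894%

1.894


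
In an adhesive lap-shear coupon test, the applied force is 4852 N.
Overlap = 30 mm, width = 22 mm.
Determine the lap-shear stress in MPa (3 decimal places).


stress = F / (overlap * width)
= 4852 / (30 * 22)
= 7.352 MPa

7.352


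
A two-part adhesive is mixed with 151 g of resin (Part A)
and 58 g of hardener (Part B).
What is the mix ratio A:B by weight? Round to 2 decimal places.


Mix ratio = mass_A / mass_B
= 151 / 58
= 2.60

2.60


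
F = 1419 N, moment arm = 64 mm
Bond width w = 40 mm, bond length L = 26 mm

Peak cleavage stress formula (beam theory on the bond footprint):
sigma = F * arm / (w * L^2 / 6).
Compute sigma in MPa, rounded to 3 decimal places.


sigma = (1419 * 64) / (40 * 676 / 6)
= 90816 * 6 / 27040
= 544896 / 27040
= 20.151 MPa

20.151


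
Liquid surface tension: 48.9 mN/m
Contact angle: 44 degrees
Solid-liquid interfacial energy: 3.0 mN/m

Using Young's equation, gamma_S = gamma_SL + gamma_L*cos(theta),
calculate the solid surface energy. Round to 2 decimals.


gamma_S = 3.0 + 48.9 * cos(44)
= 38.18 mN/m

38.18


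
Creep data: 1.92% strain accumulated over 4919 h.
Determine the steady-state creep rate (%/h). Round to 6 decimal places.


Rate = 1.92 / 4919 = 0.000390 %/h

0.000390


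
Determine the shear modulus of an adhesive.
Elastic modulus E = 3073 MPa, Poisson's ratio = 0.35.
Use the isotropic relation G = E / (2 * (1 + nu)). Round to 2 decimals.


G = 3073 / (2*(1+0.35)) = 3073 / 2.70
= 1138.15 MPa

1138.15


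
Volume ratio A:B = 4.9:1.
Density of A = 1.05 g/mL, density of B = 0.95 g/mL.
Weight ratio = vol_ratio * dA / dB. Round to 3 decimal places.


Wt ratio = 4.9 * 1.05 / 0.95
= 5.416

5.416


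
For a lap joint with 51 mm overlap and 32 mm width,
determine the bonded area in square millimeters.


Area = 51 * 32 = 1632 mm^2

1632


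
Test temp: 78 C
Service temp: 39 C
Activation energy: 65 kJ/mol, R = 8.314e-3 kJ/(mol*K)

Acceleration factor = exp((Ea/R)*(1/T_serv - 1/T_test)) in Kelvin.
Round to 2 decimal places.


AF = exp((65/0.008314)*(1/312.15 - 1/351.15))
= 16.15

16.15


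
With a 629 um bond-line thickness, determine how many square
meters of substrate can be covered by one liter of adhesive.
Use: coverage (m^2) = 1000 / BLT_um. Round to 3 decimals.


Coverage = 1000 / 629 = 1.590 m^2

1.590


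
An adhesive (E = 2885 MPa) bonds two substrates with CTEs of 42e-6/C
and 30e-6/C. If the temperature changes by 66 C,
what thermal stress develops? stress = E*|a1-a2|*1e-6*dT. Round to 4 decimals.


Stress = 2885 * |42 - 30| * 1e-6 * 66
= 2.2849 MPa

2.2849


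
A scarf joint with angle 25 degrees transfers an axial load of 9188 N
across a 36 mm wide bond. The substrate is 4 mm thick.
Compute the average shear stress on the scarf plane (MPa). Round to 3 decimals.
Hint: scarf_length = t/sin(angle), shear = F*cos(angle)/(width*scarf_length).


scarf_length = 4 / sin(25 deg) = 9.4648 mm
cos(25 deg) = 0.906308
shear stress = 9188 * 0.906308 / (36 * 9.4648)
= 24.439 MPa

24.439


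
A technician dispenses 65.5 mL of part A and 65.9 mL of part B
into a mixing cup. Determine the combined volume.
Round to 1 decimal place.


Combined volume = 65.5 + 65.9
= 131.4 mL

131.4


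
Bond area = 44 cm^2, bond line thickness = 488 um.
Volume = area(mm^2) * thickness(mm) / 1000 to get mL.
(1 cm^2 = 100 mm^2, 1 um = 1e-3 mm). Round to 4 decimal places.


area_mm2 = 44 * 100 = 4400
blt_mm = 488 * 1e-3 = 0.488
vol_mm3 = 4400 * 0.488 = 2147.2
vol_mL = 2147.2 / 1000 = 2.1472 mL

2.1472


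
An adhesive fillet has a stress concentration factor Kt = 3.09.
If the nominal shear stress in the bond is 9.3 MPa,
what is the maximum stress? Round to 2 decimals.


Max stress = 9.3 * 3.09 = 28.74 MPa

28.74


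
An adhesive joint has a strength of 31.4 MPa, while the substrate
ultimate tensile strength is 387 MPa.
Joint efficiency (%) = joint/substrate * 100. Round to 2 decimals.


Efficiency = 31.4 / 387 * 100
= 8.11%

8.11


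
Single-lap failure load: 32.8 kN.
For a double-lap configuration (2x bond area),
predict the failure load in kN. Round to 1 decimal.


Failure load = 32.8 * 2 = 65.6 kN

65.6


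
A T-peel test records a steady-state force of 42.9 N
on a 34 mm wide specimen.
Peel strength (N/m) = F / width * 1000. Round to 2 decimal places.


Peel strength = 42.9 / 34 * 1000
= 1261.76 N/m

1261.76


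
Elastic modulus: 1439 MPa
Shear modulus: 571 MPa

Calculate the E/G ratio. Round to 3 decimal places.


E / G = 1439 / 571 = 2.520

2.520


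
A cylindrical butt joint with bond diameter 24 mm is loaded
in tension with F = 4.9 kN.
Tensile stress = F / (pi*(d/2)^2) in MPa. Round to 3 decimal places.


Area = pi * (24/2)^2 = 452.3893 mm^2
Stress = 4.9*1000 / 452.3893
= 10.831 MPa

10.831


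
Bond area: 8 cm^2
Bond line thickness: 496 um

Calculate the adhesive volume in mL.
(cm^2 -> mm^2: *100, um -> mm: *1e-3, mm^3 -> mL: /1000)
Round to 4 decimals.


V = 8*100 * 496*1e-3 / 1000
= 0.3968 mL

0.3968


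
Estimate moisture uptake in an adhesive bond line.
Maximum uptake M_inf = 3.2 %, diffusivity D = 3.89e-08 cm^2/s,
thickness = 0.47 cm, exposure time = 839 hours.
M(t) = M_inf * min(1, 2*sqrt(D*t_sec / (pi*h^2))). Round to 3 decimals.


Convert time: 839 h = 3020400 s
ratio = min(1, 2*sqrt(3.89e-08*3020400/(pi*0.47^2)))
= 0.822933
M(t) = 3.2 * 0.822933 = 2.633%

2.633


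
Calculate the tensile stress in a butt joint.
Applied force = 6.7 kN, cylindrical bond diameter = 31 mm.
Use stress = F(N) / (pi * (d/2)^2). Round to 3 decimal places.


A = pi * 15.5^2 = 754.7676 mm^2
sigma = 6700.0 / 754.7676 = 8.877 MPa

8.877


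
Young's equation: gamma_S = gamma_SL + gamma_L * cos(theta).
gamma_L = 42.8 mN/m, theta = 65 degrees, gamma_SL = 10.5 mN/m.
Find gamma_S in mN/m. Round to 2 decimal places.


cos(65 deg) = 0.422618
gamma_S = 10.5 + 42.8 * 0.422618
= 28.59 mN/m

28.59


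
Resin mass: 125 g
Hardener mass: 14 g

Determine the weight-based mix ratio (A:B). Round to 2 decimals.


Ratio = 125 / 14 = 8.93

8.93


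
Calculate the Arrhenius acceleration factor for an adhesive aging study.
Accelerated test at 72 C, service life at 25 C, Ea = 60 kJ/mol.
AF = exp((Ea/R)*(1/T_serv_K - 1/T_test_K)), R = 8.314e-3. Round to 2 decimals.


T_test = 345.15 K, T_serv = 298.15 K
Ea/R = 60 / 0.008314 = 7216.74
AF = exp(7216.74 * (1/298.15 - 1/345.15))
= 27.01

27.01


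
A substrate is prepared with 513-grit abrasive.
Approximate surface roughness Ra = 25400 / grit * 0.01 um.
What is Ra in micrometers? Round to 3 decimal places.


Ra = 25400 / 513 * 0.01 = 0.495 um

0.495


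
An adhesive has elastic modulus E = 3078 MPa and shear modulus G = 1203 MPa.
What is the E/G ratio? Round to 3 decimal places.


E/G = 3078 / 1203 = 2.559

2.559


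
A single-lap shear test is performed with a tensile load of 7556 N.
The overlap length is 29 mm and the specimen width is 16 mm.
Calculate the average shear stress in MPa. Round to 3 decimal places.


Shear stress = F / (overlap * width)
= 7556 / (29 * 16)
= 7556 / 464
= 16.284 MPa

16.284


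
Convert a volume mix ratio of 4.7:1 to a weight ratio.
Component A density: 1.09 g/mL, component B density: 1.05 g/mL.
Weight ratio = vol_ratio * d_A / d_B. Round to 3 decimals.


= 4.7 * 1.09 / 1.05 = 4.879

4.879


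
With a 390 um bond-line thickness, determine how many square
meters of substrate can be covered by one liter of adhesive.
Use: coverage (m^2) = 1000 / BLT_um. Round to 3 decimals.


Coverage = 1000 / 390 = 2.564 m^2

2.564


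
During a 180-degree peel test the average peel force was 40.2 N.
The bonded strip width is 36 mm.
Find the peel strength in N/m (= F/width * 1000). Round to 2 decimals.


Peel strength = F/width * 1000
= 40.2 / 36 * 1000
= 1116.67 N/m

1116.67


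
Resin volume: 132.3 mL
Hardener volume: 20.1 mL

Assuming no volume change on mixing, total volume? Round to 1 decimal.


V_total = 132.3 + 20.1 = 152.4 mL

152.4


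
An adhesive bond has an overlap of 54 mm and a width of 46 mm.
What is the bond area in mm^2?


Bond area = overlap * width
= 54 * 46
= 2484 mm^2

2484


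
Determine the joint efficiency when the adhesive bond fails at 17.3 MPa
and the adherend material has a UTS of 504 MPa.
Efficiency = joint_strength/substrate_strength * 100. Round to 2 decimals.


Joint efficiency = 17.3 / 504 * 100
= 3.43%

3.43


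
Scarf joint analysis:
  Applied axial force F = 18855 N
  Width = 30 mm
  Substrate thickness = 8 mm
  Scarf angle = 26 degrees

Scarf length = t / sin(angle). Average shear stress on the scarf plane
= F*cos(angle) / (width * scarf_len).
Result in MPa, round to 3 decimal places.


Scarf length = 8 / sin(26 deg) = 18.2494 mm
cos(26 deg) = 0.898794
Shear = 18855 * 0.898794 / (30 * 18.2494)
= 30.954 MPa

30.954


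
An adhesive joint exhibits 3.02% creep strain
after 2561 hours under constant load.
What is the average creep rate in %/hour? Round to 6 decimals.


Creep rate = strain / time
= 3.02 / 2561
= 0.001179 %/h

0.001179


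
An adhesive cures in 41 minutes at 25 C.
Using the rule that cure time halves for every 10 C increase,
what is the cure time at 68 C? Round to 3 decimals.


Factor = 2^((68 - 25) / 10) = 19.6983
Cure time = 41 / 19.6983
= 2.081 minutes

2.081


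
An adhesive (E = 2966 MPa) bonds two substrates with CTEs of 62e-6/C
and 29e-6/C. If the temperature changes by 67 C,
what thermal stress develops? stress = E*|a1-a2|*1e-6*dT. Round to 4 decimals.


Stress = 2966 * |62 - 29| * 1e-6 * 67
= 6.5578 MPa

6.5578


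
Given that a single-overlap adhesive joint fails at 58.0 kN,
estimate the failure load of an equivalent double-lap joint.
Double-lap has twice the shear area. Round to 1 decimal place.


Double-lap factor = 2
Expected load = 58.0 * 2 = 116.0 kN

116.0


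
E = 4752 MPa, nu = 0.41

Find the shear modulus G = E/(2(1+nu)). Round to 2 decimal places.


G = 4752 / (2 * 1.41)
= 1685.11 MPa

1685.11


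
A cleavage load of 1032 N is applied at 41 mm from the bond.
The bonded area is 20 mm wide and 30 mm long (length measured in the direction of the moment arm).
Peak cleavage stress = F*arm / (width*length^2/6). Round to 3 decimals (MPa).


Moment = 1032 * 41 = 42312 N*mm
Section modulus = 20 * 900 / 6 = 18000 / 6 mm^3
Stress = 42312 / (18000 / 6) = 253872 / 18000
= 14.104 MPa

14.104


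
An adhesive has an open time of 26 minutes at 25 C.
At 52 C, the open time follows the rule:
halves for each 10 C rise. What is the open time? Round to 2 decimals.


Factor = 2^((52-25)/10) = 6.4980
Open time = 26 / 6.4980 = 4.00 min

4.00


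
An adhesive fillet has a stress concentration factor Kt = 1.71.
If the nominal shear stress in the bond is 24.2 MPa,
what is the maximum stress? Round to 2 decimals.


Max stress = 24.2 * 1.71 = 41.38 MPa

41.38


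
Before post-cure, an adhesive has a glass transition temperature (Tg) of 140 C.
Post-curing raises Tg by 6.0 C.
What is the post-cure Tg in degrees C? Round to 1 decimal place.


Tg_post = Tg_base + delta_Tg
= 140 + 6.0
= 146.0 C

146.0


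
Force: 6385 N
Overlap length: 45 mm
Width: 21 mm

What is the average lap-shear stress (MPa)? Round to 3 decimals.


Average shear stress = F / (overlap * width)
= 6385 / (45 * 21)
= 6.757 MPa

6.757


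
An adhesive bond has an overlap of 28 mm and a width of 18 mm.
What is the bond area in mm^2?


Bond area = overlap * width
= 28 * 18
= 504 mm^2

504


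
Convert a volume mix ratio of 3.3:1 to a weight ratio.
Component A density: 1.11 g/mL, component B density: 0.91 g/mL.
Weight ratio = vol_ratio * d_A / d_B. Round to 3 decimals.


= 3.3 * 1.11 / 0.91 = 4.025

4.025


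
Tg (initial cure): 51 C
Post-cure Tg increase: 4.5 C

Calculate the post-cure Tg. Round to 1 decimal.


Post-cure Tg = 51 + 4.5 = 55.5 C

55.5


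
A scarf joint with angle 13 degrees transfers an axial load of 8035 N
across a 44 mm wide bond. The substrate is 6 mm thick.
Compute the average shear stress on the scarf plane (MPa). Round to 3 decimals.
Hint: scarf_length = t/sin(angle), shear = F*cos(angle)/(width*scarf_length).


scarf_length = 6 / sin(13 deg) = 26.6725 mm
cos(13 deg) = 0.974370
shear stress = 8035 * 0.974370 / (44 * 26.6725)
= 6.671 MPa

6.671


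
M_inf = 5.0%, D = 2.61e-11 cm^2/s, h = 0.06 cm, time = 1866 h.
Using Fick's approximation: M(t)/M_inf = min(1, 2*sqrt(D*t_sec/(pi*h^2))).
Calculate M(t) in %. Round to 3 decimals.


t = 6717600 s
ratio = min(1, 2*sqrt(2.61e-11*6717600/(pi*0.0036)))
= 0.249018
M(t) = 5.0 * 0.249018 = 1.245%

1.245


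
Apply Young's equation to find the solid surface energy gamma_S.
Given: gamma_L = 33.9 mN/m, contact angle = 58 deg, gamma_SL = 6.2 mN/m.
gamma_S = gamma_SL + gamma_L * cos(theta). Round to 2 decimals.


theta_rad = 58 * pi/180 = 1.012291
gamma_S = 6.2 + 33.9 * cos(1.012291)
= 24.16 mN/m

24.16


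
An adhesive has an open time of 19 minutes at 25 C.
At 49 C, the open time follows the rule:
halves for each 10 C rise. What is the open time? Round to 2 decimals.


Factor = 2^((49-25)/10) = 5.2780
Open time = 19 / 5.2780 = 3.60 min

3.60


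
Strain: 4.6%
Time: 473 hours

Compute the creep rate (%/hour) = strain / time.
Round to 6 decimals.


Creep rate = 4.6 / 473
= 0.009725 %/h

0.009725


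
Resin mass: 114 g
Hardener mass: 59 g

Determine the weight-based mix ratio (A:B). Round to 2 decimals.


Ratio = 114 / 59 = 1.93

1.93


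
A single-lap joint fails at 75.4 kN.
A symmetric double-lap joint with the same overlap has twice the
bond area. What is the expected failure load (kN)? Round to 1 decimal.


Double-lap load = 2 * 75.4 = 150.8 kN

150.8


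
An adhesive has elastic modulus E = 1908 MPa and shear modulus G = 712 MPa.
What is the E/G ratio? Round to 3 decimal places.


E/G = 1908 / 712 = 2.680

2.680


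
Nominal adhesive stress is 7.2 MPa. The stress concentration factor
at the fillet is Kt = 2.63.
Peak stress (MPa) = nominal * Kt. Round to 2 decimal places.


Peak = 7.2 * 2.63 = 18.94 MPa

18.94


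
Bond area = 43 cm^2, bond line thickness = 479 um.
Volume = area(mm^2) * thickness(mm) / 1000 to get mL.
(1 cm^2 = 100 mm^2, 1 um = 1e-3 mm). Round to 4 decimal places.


area_mm2 = 43 * 100 = 4300
blt_mm = 479 * 1e-3 = 0.479
vol_mm3 = 4300 * 0.479 = 2059.7
vol_mL = 2059.7 / 1000 = 2.0597 mL

2.0597


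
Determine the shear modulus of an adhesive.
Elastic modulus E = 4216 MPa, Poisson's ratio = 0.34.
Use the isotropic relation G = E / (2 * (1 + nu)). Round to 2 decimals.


G = 4216 / (2*(1+0.34)) = 4216 / 2.68
= 1573.13 MPa

1573.13


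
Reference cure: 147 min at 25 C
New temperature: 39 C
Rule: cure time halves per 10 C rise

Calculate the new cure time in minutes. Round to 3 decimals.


factor = 2^((39-25)/10) = 2.6390
t_new = 147 / 2.6390 = 55.703 min

55.703


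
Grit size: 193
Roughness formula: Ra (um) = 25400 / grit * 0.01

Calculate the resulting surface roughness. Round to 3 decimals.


Ra = 25400 / 193 * 0.01
= 1.316 um

1.316


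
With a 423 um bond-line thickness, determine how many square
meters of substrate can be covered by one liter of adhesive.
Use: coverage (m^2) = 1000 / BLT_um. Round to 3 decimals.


Coverage = 1000 / 423 = 2.364 m^2

2.364


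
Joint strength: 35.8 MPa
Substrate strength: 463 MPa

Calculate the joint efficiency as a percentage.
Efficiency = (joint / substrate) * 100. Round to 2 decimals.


Efficiency = (35.8 / 463) * 100 = 7.73%

7.73


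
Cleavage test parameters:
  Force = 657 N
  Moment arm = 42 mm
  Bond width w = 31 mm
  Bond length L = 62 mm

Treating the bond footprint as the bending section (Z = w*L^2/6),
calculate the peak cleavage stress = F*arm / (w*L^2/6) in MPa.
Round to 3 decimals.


M = 657 * 42 = 27594 N*mm
Z = 31 * 62^2 / 6 = 119164 / 6 mm^3
sigma = M / Z = 6 * 27594 / 119164 = 165564 / 119164
= 1.389 MPa

1.389


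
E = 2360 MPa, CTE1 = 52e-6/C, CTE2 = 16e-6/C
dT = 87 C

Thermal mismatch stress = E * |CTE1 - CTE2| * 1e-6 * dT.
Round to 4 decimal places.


= 2360 * 36e-6 * 87
= 7.3915 MPa

7.3915


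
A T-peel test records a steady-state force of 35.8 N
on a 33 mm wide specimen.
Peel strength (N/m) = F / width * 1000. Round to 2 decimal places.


Peel strength = 35.8 / 33 * 1000
= 1084.85 N/m

1084.85


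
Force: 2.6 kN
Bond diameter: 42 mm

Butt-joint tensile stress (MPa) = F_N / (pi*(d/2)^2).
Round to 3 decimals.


F_N = 2.6 * 1000 = 2600.0 N
A = pi*(21.0)^2 = 1385.4424 mm^2
stress = 2600.0 / 1385.4424 = 1.877 MPa

1.877


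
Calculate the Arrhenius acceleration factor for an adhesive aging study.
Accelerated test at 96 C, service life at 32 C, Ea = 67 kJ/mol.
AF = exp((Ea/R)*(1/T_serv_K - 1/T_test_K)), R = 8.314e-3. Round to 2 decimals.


T_test = 369.15 K, T_serv = 305.15 K
Ea/R = 67 / 0.008314 = 8058.70
AF = exp(8058.70 * (1/305.15 - 1/369.15))
= 97.37

97.37


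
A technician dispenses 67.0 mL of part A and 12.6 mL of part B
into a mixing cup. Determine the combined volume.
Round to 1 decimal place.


Combined volume = 67.0 + 12.6
= 79.6 mL

79.6


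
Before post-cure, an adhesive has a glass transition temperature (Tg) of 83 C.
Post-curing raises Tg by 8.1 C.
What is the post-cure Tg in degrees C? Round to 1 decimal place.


Tg_post = Tg_base + delta_Tg
= 83 + 8.1
= 91.1 C

91.1


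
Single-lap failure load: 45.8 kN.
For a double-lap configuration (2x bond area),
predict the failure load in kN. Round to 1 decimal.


Failure load = 45.8 * 2 = 91.6 kN

91.6


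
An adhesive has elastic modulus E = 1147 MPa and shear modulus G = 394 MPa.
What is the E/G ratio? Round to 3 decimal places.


E/G = 1147 / 394 = 2.911

2.911


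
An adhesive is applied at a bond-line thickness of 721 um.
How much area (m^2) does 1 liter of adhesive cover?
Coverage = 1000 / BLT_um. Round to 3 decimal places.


Coverage = 1000 / 721 = 1.387 m^2

1.387


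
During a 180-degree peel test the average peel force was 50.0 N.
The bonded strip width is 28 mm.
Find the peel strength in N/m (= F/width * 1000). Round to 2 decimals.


Peel strength = F/width * 1000
= 50.0 / 28 * 1000
= 1785.71 N/m

1785.71


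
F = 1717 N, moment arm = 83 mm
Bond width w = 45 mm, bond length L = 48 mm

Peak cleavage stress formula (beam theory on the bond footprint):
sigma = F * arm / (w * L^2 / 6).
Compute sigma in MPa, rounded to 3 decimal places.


sigma = (1717 * 83) / (45 * 2304 / 6)
= 142511 * 6 / 103680
= 855066 / 103680
= 8.247 MPa

8.247


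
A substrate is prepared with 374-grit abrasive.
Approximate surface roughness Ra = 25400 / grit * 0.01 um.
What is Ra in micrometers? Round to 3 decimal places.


Ra = 25400 / 374 * 0.01 = 0.679 um

0.679


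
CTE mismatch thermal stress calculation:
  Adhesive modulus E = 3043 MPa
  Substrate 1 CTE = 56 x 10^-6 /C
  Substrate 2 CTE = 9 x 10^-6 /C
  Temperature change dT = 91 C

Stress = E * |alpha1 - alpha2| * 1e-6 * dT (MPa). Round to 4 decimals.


delta_alpha = |56 - 9| = 47 x 10^-6/C
Stress = 3043 * 47e-6 * 91
= 13.0149 MPa

13.0149


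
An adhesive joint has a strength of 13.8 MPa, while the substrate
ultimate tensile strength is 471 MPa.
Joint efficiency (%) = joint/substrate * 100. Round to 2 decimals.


Efficiency = 13.8 / 471 * 100
= 2.93%

2.93


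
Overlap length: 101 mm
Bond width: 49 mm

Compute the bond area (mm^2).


Bond area = 101 * 49 = 4949 mm^2

4949


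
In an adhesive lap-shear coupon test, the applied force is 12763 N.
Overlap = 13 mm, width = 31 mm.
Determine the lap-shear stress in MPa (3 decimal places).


stress = F / (overlap * width)
= 12763 / (13 * 31)
= 31.670 MPa

31.670


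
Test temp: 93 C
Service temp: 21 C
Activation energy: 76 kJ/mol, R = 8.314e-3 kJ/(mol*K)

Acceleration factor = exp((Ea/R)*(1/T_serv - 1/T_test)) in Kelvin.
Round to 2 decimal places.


AF = exp((76/0.008314)*(1/294.15 - 1/366.15))
= 450.76

450.76


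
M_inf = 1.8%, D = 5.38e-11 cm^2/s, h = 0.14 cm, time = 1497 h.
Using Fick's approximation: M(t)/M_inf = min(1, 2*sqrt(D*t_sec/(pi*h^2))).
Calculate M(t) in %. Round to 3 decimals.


t = 5389200 s
ratio = min(1, 2*sqrt(5.38e-11*5389200/(pi*0.0196)))
= 0.137240
M(t) = 1.8 * 0.137240 = 0.247%

0.247


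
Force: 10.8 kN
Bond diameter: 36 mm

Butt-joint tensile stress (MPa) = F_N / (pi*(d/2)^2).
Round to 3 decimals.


F_N = 10.8 * 1000 = 10800.0 N
A = pi*(18.0)^2 = 1017.8760 mm^2
stress = 10800.0 / 1017.8760 = 10.610 MPa

10.610


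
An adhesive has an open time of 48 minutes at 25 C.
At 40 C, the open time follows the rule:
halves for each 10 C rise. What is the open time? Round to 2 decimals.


Factor = 2^((40-25)/10) = 2.8284
Open time = 48 / 2.8284 = 16.97 min

16.97


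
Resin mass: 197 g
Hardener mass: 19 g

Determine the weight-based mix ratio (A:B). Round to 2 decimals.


Ratio = 197 / 19 = 10.37

10.37


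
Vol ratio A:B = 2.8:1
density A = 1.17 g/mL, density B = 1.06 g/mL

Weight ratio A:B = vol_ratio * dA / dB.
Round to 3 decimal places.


Weight ratio = 2.8 * 1.17 / 1.06
= 3.091

3.091


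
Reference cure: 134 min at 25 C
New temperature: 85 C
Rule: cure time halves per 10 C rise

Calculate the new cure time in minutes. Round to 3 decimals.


factor = 2^((85-25)/10) = 64.0000
t_new = 134 / 64.0000 = 2.094 min

2.094


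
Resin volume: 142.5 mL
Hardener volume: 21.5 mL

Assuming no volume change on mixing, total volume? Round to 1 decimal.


V_total = 142.5 + 21.5 = 164.0 mL

164.0


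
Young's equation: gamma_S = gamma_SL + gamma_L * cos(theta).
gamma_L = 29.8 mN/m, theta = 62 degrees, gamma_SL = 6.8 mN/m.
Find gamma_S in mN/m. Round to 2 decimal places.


cos(62 deg) = 0.469472
gamma_S = 6.8 + 29.8 * 0.469472
= 20.79 mN/m

20.79


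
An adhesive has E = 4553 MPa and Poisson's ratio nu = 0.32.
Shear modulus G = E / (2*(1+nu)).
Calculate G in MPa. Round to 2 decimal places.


G = 4553 / (2*(1+0.32))
= 4553 / 2.64
= 1724.62 MPa

1724.62


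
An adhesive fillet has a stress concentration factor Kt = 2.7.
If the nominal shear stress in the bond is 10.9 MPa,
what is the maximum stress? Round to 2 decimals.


Max stress = 10.9 * 2.7 = 29.43 MPa

29.43


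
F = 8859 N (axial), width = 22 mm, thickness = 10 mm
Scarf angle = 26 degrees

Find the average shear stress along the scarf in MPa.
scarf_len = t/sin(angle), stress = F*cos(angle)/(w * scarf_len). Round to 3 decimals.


scarf_len = 10/sin(26 deg) = 22.8117
cos(26 deg) = 0.898794
stress = 8859*0.898794/(22*22.8117) = 15.866 MPa

15.866


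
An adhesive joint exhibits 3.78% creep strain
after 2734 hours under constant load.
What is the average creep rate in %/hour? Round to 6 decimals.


Creep rate = strain / time
= 3.78 / 2734
= 0.001383 %/h

0.001383


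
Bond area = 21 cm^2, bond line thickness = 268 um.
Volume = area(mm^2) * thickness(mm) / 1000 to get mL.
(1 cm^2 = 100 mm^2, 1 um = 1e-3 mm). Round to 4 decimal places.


area_mm2 = 21 * 100 = 2100
blt_mm = 268 * 1e-3 = 0.268
vol_mm3 = 2100 * 0.268 = 562.8
vol_mL = 562.8 / 1000 = 0.5628 mL

0.5628


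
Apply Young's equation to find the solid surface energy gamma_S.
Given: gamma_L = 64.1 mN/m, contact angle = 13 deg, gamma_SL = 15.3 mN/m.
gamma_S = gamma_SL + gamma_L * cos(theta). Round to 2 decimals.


theta_rad = 13 * pi/180 = 0.226893
gamma_S = 15.3 + 64.1 * cos(0.226893)
= 77.76 mN/m

77.76


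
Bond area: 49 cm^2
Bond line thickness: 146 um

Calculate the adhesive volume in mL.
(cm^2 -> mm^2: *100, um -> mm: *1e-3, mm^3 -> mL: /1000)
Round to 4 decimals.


V = 49*100 * 146*1e-3 / 1000
= 0.7154 mL

0.7154


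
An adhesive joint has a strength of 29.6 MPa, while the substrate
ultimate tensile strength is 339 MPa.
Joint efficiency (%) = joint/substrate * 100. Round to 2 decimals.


Efficiency = 29.6 / 339 * 100
= 8.73%

8.73


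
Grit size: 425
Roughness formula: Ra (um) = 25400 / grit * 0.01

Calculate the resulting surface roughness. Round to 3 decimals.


Ra = 25400 / 425 * 0.01
= 0.598 um

0.598


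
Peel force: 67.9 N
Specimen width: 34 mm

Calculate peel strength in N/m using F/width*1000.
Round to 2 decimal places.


Peel strength = 67.9 / 34 * 1000 = 1997.06 N/m

1997.06


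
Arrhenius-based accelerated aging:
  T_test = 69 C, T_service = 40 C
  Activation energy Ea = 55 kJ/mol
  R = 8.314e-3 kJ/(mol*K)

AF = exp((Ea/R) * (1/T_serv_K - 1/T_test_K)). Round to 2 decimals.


T_test_K = 342.15, T_serv_K = 313.15
AF = exp((55/8.314e-3) * (1/313.15 - 1/342.15))
= 5.99

5.99


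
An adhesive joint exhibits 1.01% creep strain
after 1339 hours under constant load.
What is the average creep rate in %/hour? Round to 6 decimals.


Creep rate = strain / time
= 1.01 / 1339
= 0.000754 %/h

0.000754


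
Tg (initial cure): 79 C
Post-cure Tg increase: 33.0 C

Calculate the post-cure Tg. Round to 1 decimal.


Post-cure Tg = 79 + 33.0 = 112.0 C

112.0


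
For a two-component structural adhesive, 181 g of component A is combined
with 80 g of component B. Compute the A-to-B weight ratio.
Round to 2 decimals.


Weight ratio A:B = 181 / 80
= 2.26

2.26


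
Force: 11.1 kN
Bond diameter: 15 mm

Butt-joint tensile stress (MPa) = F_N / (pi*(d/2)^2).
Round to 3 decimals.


F_N = 11.1 * 1000 = 11100.0 N
A = pi*(7.5)^2 = 176.7146 mm^2
stress = 11100.0 / 176.7146 = 62.813 MPa

62.813


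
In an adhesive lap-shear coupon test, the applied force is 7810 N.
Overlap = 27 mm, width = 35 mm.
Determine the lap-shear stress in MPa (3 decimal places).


stress = F / (overlap * width)
= 7810 / (27 * 35)
= 8.265 MPa

8.265


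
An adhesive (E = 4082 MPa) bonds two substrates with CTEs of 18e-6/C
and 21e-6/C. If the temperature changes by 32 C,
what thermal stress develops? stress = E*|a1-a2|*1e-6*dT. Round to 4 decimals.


Stress = 4082 * |18 - 21| * 1e-6 * 32
= 0.3919 MPa

0.3919


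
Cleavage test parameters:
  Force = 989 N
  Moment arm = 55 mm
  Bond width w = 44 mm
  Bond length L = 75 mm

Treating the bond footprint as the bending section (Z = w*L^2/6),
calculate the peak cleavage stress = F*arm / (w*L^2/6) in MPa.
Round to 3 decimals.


M = 989 * 55 = 54395 N*mm
Z = 44 * 75^2 / 6 = 247500 / 6 mm^3
sigma = M / Z = 6 * 54395 / 247500 = 326370 / 247500
= 1.319 MPa

1.319


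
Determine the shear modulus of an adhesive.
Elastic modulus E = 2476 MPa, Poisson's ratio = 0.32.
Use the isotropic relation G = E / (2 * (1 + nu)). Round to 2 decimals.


G = 2476 / (2*(1+0.32)) = 2476 / 2.64
= 937.88 MPa

937.88


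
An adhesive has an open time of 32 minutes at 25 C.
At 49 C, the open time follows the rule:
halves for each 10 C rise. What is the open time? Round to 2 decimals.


Factor = 2^((49-25)/10) = 5.2780
Open time = 32 / 5.2780 = 6.06 min

6.06


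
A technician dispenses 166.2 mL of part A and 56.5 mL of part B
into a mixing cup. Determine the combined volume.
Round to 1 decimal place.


Combined volume = 166.2 + 56.5
= 222.7 mL

222.7


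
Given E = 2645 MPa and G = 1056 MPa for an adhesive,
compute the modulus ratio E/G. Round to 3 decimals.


E/G ratio = 2645 / 1056 = 2.505

2.505


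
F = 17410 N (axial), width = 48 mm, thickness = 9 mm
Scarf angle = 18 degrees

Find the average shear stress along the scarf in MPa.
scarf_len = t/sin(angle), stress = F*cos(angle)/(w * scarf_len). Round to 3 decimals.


scarf_len = 9/sin(18 deg) = 29.1246
cos(18 deg) = 0.951057
stress = 17410*0.951057/(48*29.1246) = 11.844 MPa

11.844


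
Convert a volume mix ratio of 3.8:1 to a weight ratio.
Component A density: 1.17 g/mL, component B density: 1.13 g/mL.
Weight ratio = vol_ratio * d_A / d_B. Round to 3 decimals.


= 3.8 * 1.17 / 1.13 = 3.935

3.935


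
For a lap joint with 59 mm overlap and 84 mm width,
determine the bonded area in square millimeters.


Area = 59 * 84 = 4956 mm^2

4956


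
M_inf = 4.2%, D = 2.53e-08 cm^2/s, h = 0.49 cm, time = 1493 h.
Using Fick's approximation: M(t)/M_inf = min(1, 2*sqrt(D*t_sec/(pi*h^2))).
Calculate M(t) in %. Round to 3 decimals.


t = 5374800 s
ratio = min(1, 2*sqrt(2.53e-08*5374800/(pi*0.2401)))
= 0.849181
M(t) = 4.2 * 0.849181 = 3.567%

3.567


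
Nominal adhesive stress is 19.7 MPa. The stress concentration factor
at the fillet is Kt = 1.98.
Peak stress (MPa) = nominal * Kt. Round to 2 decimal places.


Peak = 19.7 * 1.98 = 39.01 MPa

39.01


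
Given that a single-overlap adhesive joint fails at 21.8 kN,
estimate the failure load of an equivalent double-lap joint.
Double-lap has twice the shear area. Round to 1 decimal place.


Double-lap factor = 2
Expected load = 21.8 * 2 = 43.6 kN

43.6


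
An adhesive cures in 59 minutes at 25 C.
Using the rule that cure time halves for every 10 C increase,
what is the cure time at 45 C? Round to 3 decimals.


Factor = 2^((45 - 25) / 10) = 4.0000
Cure time = 59 / 4.0000
= 14.750 minutes

14.750


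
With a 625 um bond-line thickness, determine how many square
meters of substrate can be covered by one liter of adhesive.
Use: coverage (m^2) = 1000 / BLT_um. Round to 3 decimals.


Coverage = 1000 / 625 = 1.600 m^2

1.600


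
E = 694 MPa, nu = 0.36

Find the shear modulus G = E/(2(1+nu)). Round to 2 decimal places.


G = 694 / (2 * 1.36)
= 255.15 MPa

255.15


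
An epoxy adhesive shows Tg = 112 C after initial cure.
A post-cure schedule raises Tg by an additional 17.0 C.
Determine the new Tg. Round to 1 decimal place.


New Tg = 112 + 17.0
= 129.0 C

129.0


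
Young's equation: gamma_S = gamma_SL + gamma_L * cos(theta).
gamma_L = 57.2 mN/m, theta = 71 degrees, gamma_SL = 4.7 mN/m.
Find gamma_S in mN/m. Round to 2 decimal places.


cos(71 deg) = 0.325568
gamma_S = 4.7 + 57.2 * 0.325568
= 23.32 mN/m

23.32


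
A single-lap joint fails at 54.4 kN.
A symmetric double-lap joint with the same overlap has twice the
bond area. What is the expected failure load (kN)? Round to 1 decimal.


Double-lap load = 2 * 54.4 = 108.8 kN

108.8


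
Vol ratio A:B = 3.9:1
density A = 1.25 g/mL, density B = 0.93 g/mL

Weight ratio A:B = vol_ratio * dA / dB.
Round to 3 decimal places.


Weight ratio = 3.9 * 1.25 / 0.93
= 5.242

5.242


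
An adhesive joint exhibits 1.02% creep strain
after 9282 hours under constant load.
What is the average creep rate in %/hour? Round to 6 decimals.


Creep rate = strain / time
= 1.02 / 9282
= 0.000110 %/h

0.000110


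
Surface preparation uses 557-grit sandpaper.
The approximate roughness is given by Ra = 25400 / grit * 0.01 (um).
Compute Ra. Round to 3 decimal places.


Ra = 25400 / 557 * 0.01
= 254 / 557
= 0.456 um

0.456


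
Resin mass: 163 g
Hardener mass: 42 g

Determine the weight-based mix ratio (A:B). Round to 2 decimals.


Ratio = 163 / 42 = 3.88

3.88


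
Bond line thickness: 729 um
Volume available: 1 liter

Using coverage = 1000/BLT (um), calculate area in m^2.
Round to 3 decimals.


1 L = 1e6 mm^3, thickness = 729 um = 0.729 mm
Area = 1e6 / 0.729 mm^2 = (1e6 / 0.729) / 1e6 m^2 = 1000 / 729 m^2
= 1.372 m^2

1.372


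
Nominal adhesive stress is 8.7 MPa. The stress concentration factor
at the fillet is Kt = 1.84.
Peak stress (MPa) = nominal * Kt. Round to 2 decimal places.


Peak = 8.7 * 1.84 = 16.01 MPa

16.01


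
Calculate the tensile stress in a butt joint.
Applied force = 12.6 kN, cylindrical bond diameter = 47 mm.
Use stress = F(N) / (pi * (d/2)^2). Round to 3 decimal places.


A = pi * 23.5^2 = 1734.9445 mm^2
sigma = 12600.0 / 1734.9445 = 7.262 MPa

7.262


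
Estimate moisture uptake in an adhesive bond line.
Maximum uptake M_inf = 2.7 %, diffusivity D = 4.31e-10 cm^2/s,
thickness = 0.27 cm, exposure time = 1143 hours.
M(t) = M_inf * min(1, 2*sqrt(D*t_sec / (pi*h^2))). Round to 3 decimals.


Convert time: 1143 h = 4114800 s
ratio = min(1, 2*sqrt(4.31e-10*4114800/(pi*0.27^2)))
= 0.175997
M(t) = 2.7 * 0.175997 = 0.475%

0.475


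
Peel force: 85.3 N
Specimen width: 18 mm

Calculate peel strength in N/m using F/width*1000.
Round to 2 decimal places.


Peel strength = 85.3 / 18 * 1000 = 4738.89 N/m

4738.89
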